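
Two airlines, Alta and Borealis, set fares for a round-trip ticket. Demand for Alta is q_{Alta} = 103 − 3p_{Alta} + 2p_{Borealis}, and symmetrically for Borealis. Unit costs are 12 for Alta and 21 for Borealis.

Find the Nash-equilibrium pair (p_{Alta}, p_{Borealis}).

36.4375, 39.8125

Alta's profit: π = (p_{Alta} − 12)(103 − 3p_{Alta} + 2p_{Borealis}).
∂π/∂p_{Alta} = 139 − 6p_{Alta} + 2p_{Borealis} = 0 ⇒ p_{Alta} = 139/6 + (1/3)p_{Borealis}.
Similarly p_{Borealis} = 83/3 + (1/3)p_{Alta}.
Substituting the second reaction function into the first: p_{Alta} = 139/6 + (1/3)(83/3 + (1/3)p_{Alta}), which gives (8/9)p_{Alta} = 583/18 ⇒ p_{Alta} = 36.4375.
Then p_{Borealis} = 83/3 + (1/3)·36.4375 = 39.8125.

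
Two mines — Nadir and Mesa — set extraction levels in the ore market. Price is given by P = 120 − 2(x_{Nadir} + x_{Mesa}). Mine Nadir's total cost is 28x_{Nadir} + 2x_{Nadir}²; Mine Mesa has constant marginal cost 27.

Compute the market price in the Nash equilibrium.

Mine Nadir's profit: π = x_{Nadir}(120 − 2(x_{Nadir} + x_{Mesa})) − 28x_{Nadir} − 2x_{Nadir}².
∂π/∂x_{Nadir} = 92 − 8x_{Nadir} − 2x_{Mesa} = 0, so x_{Nadir} = 11.5 − 0.25x_{Mesa}.
For Mesa: ∂π/∂x_{Mesa} = 93 − 4x_{Mesa} − 2x_{Nadir} = 0 ⇒ x_{Mesa} = 23.25 − 0.5x_{Nadir}.
Substituting the second reaction function into the first: x_{Nadir} = 11.5 − 0.25(23.25 − 0.5x_{Nadir}), which gives 0.875x_{Nadir} = 5.6875 ⇒ x_{Nadir} = 6.5.
Then x_{Mesa} = 23.25 − 0.5·6.5 = 20.
Equilibrium price: P = 120 − 2·26.5 = 67.

67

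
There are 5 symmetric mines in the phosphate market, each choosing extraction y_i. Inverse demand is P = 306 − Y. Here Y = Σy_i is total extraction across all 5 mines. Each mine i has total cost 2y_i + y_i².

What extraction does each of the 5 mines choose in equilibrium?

A representative mine's profit is π_i = y_i(306 − Y) − 2y_i − y_i², with Y = y_i + Σ_{j≠i} y_j.
First-order condition: 304 − 4y_i − Σ_{j≠i} y_j = 0.
Imposing symmetry (y_j = y for all j) turns Σ_{j≠i} y_j into 4y, so 304 = 8y and y = 38.

38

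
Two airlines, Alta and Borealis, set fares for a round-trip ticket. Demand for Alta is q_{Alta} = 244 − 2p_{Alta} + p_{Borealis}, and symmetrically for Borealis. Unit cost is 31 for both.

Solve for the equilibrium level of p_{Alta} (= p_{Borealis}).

102

Alta's profit: π = (p_{Alta} − 31)(244 − 2p_{Alta} + p_{Borealis}).
∂π/∂p_{Alta} = 306 − 4p_{Alta} + p_{Borealis} = 0 ⇒ p_{Alta} = 76.5 + 0.25p_{Borealis}.
The game is symmetric, so in equilibrium p_{Borealis} = p_{Alta}: the reaction function gives 0.75p_{Alta} = 76.5, hence p_{Alta} = 102.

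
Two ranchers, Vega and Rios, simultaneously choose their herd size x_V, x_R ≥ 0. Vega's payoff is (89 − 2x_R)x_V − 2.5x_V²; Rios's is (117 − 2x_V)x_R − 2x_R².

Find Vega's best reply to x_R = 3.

Expanding Vega's payoff: 89x_V − 2x_Rx_V − 2.5x_V².
∂π/∂x_V = 89 − 2x_R − 5x_V = 0, so x_V = 17.8 − 0.4x_R.
At x_R = 3: x_V = 17.8 − 0.4·3 = 16.6.

16.6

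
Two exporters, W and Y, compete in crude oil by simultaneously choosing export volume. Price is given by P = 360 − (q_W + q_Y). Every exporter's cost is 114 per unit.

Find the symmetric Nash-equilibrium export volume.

Exporter W's profit: π = q_W(360 − (q_W + q_Y)) − 114q_W.
∂π/∂q_W = 246 − 2q_W − q_Y = 0, so q_W = 123 − 0.5q_Y.
Setting q_W = q_Y in the reaction function: q_W = 123 − 0.5q_W, so q_W = 123 / 1.5 = 82.

82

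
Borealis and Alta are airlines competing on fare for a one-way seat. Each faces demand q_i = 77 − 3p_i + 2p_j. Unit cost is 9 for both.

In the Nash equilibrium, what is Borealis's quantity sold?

51

Borealis's profit: π = (p_{Borealis} − 9)(77 − 3p_{Borealis} + 2p_{Alta}).
∂π/∂p_{Borealis} = 104 − 6p_{Borealis} + 2p_{Alta} = 0 ⇒ p_{Borealis} = 52/3 + (1/3)p_{Alta}.
Setting p_{Borealis} = p_{Alta} in the reaction function: p_{Borealis} = 52/3 + (1/3)p_{Borealis}, so p_{Borealis} = (52/3) / (2/3) = 26.
q_{Borealis} = 77 − 3·26 + 2·26 = 51.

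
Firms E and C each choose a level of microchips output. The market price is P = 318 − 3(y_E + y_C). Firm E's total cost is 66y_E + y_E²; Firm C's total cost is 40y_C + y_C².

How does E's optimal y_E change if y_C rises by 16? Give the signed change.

Firm E's profit: π = y_E(318 − 3(y_E + y_C)) − 66y_E − y_E².
∂π/∂y_E = 252 − 8y_E − 3y_C = 0, so y_E = 31.5 − 0.375y_C.
The reaction-function slope is −0.375, so a 16-unit rise in y_C moves y_E by −0.375 × 16 = −6. E's best response falls — the actions are strategic substitutes.

-6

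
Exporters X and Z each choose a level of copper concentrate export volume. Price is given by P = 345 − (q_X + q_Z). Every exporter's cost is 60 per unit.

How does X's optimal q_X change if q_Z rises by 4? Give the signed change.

Exporter X's profit: π = q_X(345 − (q_X + q_Z)) − 60q_X.
∂π/∂q_X = 285 − 2q_X − q_Z = 0, so q_X = 142.5 − 0.5q_Z.
The reaction-function slope is −0.5, so a 4-unit rise in q_Z moves q_X by −0.5 × 4 = −2. X's best response falls — the actions are strategic substitutes.

-2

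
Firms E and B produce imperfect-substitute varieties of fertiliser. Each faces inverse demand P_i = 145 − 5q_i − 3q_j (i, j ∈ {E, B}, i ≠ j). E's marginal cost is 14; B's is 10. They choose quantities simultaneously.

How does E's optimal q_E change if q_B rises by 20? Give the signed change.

-6

Firm E's profit: π = q_E(145 − 5q_E − 3q_B) − 14q_E.
∂π/∂q_E = 131 − 10q_E − 3q_B = 0 ⇒ q_E = 13.1 − 0.3q_B.
The reaction-function slope is −0.3, so a 20-unit rise in q_B moves q_E by −0.3 × 20 = −6. E's best response falls — the actions are strategic substitutes.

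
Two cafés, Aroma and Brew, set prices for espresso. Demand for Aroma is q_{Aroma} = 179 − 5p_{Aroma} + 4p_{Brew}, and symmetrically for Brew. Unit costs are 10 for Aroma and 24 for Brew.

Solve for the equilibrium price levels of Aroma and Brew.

41.5, 46.5

Aroma's profit: π = (p_{Aroma} − 10)(179 − 5p_{Aroma} + 4p_{Brew}).
∂π/∂p_{Aroma} = 229 − 10p_{Aroma} + 4p_{Brew} = 0 ⇒ p_{Aroma} = 22.9 + 0.4p_{Brew}.
Similarly p_{Brew} = 29.9 + 0.4p_{Aroma}.
Substituting the second reaction function into the first: p_{Aroma} = 22.9 + 0.4(29.9 + 0.4p_{Aroma}), which gives 0.84p_{Aroma} = 34.86 ⇒ p_{Aroma} = 41.5.
Then p_{Brew} = 29.9 + 0.4·41.5 = 46.5.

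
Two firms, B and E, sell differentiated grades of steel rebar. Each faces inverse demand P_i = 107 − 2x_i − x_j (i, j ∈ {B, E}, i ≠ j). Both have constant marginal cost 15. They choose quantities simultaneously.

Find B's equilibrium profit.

677.12

Firm B's profit: π = x_B(107 − 2x_B − x_E) − 15x_B.
∂π/∂x_B = 92 − 4x_B − x_E = 0 ⇒ x_B = 23 − 0.25x_E.
By symmetry x_E = x_B; substituting into the reaction function, 1.25x_B = 23 and x_B = 18.4.
P_B = 107 − 2·18.4 − 18.4 = 51.8.
Profit = (51.8 − 15)·18.4 = 677.12.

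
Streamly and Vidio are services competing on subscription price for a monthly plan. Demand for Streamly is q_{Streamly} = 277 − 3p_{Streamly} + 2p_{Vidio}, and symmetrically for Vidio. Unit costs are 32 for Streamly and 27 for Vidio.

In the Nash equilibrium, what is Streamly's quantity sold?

180.9375

Streamly's profit: π = (p_{Streamly} − 32)(277 − 3p_{Streamly} + 2p_{Vidio}).
∂π/∂p_{Streamly} = 373 − 6p_{Streamly} + 2p_{Vidio} = 0 ⇒ p_{Streamly} = 373/6 + (1/3)p_{Vidio}.
Similarly p_{Vidio} = 179/3 + (1/3)p_{Streamly}.
Plugging p_{Vidio} into Streamly's best response: p_{Streamly} = 373/6 + (1/3)(179/3 + (1/3)p_{Streamly}) ⇒ (8/9)p_{Streamly} = 1477/18, so p_{Streamly} = 92.3125.
Then p_{Vidio} = 179/3 + (1/3)·92.3125 = 90.4375.
q_{Streamly} = 277 − 3·92.3125 + 2·90.4375 = 180.9375.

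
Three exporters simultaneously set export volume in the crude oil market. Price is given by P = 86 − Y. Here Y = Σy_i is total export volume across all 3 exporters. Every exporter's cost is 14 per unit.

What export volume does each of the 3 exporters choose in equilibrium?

A representative exporter's profit is π_i = y_i(86 − Y) − 14y_i, with Y = y_i + Σ_{j≠i} y_j.
First-order condition: 72 − 2y_i − Σ_{j≠i} y_j = 0.
Imposing symmetry (y_j = y for all j) turns Σ_{j≠i} y_j into 2y, so 72 = 4y and y = 18.

18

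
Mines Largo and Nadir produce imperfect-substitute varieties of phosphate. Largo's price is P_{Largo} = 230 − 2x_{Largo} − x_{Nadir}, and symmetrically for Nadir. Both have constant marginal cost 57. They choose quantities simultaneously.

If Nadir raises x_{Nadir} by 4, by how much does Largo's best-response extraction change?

Mine Largo's profit: π = x_{Largo}(230 − 2x_{Largo} − x_{Nadir}) − 57x_{Largo}.
∂π/∂x_{Largo} = 173 − 4x_{Largo} − x_{Nadir} = 0 ⇒ x_{Largo} = 43.25 − 0.25x_{Nadir}.
The reaction-function slope is −0.25, so a 4-unit rise in x_{Nadir} moves x_{Largo} by −0.25 × 4 = −1. Largo's best response falls — the actions are strategic substitutes.

-1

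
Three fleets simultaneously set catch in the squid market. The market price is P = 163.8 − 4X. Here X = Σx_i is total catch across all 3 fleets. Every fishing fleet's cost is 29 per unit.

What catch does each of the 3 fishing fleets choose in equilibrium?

8.425

A representative fishing fleet's profit is π_i = x_i(163.8 − 4X) − 29x_i, with X = x_i + Σ_{j≠i} x_j.
First-order condition: 134.8 − 8x_i − 4Σ_{j≠i} x_j = 0.
Imposing symmetry (x_j = x for all j) turns Σ_{j≠i} x_j into 2x, so 134.8 = 16x and x = 8.425.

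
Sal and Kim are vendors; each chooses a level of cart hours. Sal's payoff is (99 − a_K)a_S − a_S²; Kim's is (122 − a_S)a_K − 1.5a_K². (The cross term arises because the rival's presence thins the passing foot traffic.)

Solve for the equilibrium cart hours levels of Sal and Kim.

Expanding Sal's payoff: 99a_S − a_Ka_S − a_S².
∂π/∂a_S = 99 − a_K − 2a_S = 0, so a_S = 49.5 − 0.5a_K.
Likewise for Kim: a_K = 122/3 − (1/3)a_S.
Plugging a_K into Sal's best response: a_S = 49.5 − 0.5(122/3 − (1/3)a_S) ⇒ (5/6)a_S = 175/6, so a_S = 35.
Then a_K = 122/3 − (1/3)·35 = 29.

35, 29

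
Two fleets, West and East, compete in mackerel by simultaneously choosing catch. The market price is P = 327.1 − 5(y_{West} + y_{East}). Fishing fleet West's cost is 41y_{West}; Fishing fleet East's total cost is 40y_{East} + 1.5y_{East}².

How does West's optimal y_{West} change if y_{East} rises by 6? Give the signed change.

Fishing fleet West's profit: π = y_{West}(327.1 − 5(y_{West} + y_{East})) − 41y_{West}.
∂π/∂y_{West} = 286.1 − 10y_{West} − 5y_{East} = 0, so y_{West} = 28.61 − 0.5y_{East}.
The reaction-function slope is −0.5, so a 6-unit rise in y_{East} moves y_{West} by −0.5 × 6 = −3. West's best response falls — the actions are strategic substitutes.

-3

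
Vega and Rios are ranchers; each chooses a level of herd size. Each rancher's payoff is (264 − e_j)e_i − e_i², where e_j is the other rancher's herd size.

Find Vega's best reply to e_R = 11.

Vega's payoff is (264 − e_R)e_V − e_V².
∂π/∂e_V = 264 − e_R − 2e_V = 0, so e_V = 132 − 0.5e_R.
At e_R = 11: e_V = 132 − 0.5·11 = 126.5.

126.5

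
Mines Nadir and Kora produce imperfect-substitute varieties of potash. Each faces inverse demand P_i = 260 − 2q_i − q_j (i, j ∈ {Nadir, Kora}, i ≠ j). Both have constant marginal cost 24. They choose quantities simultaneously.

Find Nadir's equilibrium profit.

Mine Nadir's profit: π = q_{Nadir}(260 − 2q_{Nadir} − q_{Kora}) − 24q_{Nadir}.
∂π/∂q_{Nadir} = 236 − 4q_{Nadir} − q_{Kora} = 0 ⇒ q_{Nadir} = 59 − 0.25q_{Kora}.
By symmetry q_{Kora} = q_{Nadir}; substituting into the reaction function, 1.25q_{Nadir} = 59 and q_{Nadir} = 47.2.
P_{Nadir} = 260 − 2·47.2 − 47.2 = 118.4.
Profit = (118.4 − 24)·47.2 = 4455.68.

4455.68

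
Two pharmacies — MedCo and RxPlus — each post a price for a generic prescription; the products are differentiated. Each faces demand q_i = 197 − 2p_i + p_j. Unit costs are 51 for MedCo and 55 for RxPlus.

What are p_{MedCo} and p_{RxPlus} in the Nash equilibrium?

MedCo's profit: π = (p_{MedCo} − 51)(197 − 2p_{MedCo} + p_{RxPlus}).
∂π/∂p_{MedCo} = 299 − 4p_{MedCo} + p_{RxPlus} = 0 ⇒ p_{MedCo} = 74.75 + 0.25p_{RxPlus}.
Similarly p_{RxPlus} = 76.75 + 0.25p_{MedCo}.
Plugging p_{RxPlus} into MedCo's best response: p_{MedCo} = 74.75 + 0.25(76.75 + 0.25p_{MedCo}) ⇒ 0.9375p_{MedCo} = 93.9375, so p_{MedCo} = 100.2.
Then p_{RxPlus} = 76.75 + 0.25·100.2 = 101.8.

100.2, 101.8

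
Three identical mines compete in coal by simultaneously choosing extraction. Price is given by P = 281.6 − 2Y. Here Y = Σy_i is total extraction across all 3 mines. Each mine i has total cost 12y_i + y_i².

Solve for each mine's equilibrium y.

A representative mine's profit is π_i = y_i(281.6 − 2Y) − 12y_i − y_i², with Y = y_i + Σ_{j≠i} y_j.
First-order condition: 269.6 − 6y_i − 2Σ_{j≠i} y_j = 0.
Imposing symmetry (y_j = y for all j) turns Σ_{j≠i} y_j into 2y, so 269.6 = 10y and y = 26.96.

26.96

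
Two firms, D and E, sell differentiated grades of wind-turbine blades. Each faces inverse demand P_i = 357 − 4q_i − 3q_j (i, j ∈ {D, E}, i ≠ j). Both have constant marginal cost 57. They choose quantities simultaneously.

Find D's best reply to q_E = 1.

37.125

Firm D's profit: π = q_D(357 − 4q_D − 3q_E) − 57q_D.
∂π/∂q_D = 300 − 8q_D − 3q_E = 0 ⇒ q_D = 37.5 − 0.375q_E.
At q_E = 1: q_D = 37.5 − 0.375·1 = 37.125.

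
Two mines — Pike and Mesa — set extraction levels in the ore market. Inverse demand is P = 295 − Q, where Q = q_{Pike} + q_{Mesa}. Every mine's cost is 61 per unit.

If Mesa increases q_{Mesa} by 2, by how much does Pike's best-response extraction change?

Mine Pike's profit: π = q_{Pike}(295 − (q_{Pike} + q_{Mesa})) − 61q_{Pike}.
∂π/∂q_{Pike} = 234 − 2q_{Pike} − q_{Mesa} = 0, so q_{Pike} = 117 − 0.5q_{Mesa}.
The reaction-function slope is −0.5, so a 2-unit rise in q_{Mesa} moves q_{Pike} by −0.5 × 2 = −1. Pike's best response falls — the actions are strategic substitutes.

-1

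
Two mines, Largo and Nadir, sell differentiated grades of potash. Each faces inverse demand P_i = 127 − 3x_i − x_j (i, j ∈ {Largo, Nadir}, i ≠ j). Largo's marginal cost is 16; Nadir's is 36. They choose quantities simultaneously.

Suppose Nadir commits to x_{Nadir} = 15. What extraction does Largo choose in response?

Mine Largo's profit: π = x_{Largo}(127 − 3x_{Largo} − x_{Nadir}) − 16x_{Largo}.
∂π/∂x_{Largo} = 111 − 6x_{Largo} − x_{Nadir} = 0 ⇒ x_{Largo} = 18.5 − (1/6)x_{Nadir}.
At x_{Nadir} = 15: x_{Largo} = 18.5 − (1/6)·15 = 16.

16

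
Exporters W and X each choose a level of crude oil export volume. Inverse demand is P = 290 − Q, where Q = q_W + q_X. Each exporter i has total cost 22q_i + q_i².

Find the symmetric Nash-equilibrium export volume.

Exporter W's profit: π = q_W(290 − (q_W + q_X)) − 22q_W − q_W².
∂π/∂q_W = 268 − 4q_W − q_X = 0, so q_W = 67 − 0.25q_X.
The game is symmetric, so in equilibrium q_X = q_W: the reaction function gives 1.25q_W = 67, hence q_W = 53.6.

53.6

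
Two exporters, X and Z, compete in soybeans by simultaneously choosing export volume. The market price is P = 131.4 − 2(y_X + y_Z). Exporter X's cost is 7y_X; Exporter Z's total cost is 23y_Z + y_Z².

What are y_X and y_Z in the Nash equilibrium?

Exporter X's profit: π = y_X(131.4 − 2(y_X + y_Z)) − 7y_X.
∂π/∂y_X = 124.4 − 4y_X − 2y_Z = 0, so y_X = 31.1 − 0.5y_Z.
For Z: ∂π/∂y_Z = 108.4 − 6y_Z − 2y_X = 0 ⇒ y_Z = 271/15 − (1/3)y_X.
Plugging y_Z into X's best response: y_X = 31.1 − 0.5(271/15 − (1/3)y_X) ⇒ (5/6)y_X = 331/15, so y_X = 26.48.
Then y_Z = 271/15 − (1/3)·26.48 = 9.24.

26.48, 9.24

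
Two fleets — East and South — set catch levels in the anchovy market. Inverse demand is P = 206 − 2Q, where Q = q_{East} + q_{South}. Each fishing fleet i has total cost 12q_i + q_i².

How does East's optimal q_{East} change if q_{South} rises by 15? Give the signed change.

-5

Fishing fleet East's profit: π = q_{East}(206 − 2(q_{East} + q_{South})) − 12q_{East} − q_{East}².
∂π/∂q_{East} = 194 − 6q_{East} − 2q_{South} = 0, so q_{East} = 97/3 − (1/3)q_{South}.
The reaction-function slope is −1/3, so a 15-unit rise in q_{South} moves q_{East} by −1/3 × 15 = −5. East's best response falls — the actions are strategic substitutes.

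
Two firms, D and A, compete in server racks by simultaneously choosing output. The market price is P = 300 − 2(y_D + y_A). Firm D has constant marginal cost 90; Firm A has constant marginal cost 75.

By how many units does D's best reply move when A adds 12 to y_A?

Firm D's profit: π = y_D(300 − 2(y_D + y_A)) − 90y_D.
∂π/∂y_D = 210 − 4y_D − 2y_A = 0, so y_D = 52.5 − 0.5y_A.
The reaction-function slope is −0.5, so a 12-unit rise in y_A moves y_D by −0.5 × 12 = −6. D's best response falls — the actions are strategic substitutes.

-6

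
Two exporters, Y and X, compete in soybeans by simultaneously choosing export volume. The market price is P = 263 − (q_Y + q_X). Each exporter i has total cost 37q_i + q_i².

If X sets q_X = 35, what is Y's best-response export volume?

Exporter Y's profit: π = q_Y(263 − (q_Y + q_X)) − 37q_Y − q_Y².
∂π/∂q_Y = 226 − 4q_Y − q_X = 0, so q_Y = 56.5 − 0.25q_X.
At q_X = 35: q_Y = 56.5 − 0.25·35 = 47.75.

47.75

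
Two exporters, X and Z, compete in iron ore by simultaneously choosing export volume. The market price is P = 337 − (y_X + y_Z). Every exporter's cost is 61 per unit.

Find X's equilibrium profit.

8464

Exporter X's profit: π = y_X(337 − (y_X + y_Z)) − 61y_X.
∂π/∂y_X = 276 − 2y_X − y_Z = 0, so y_X = 138 − 0.5y_Z.
The game is symmetric, so in equilibrium y_Z = y_X: the reaction function gives 1.5y_X = 138, hence y_X = 92.
Price P = 337 − 184 = 153.
X's profit: (153 − 61)·92 = 8464.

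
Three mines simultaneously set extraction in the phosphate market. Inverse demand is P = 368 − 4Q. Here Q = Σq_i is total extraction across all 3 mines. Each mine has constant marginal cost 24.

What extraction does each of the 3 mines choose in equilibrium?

21.5

A representative mine's profit is π_i = q_i(368 − 4Q) − 24q_i, with Q = q_i + Σ_{j≠i} q_j.
First-order condition: 344 − 8q_i − 4Σ_{j≠i} q_j = 0.
In a symmetric equilibrium every mine chooses the same q, so Σ_{j≠i} q_j = 2q. The condition becomes 344 − 16q = 0, giving q = 344/16 = 21.5.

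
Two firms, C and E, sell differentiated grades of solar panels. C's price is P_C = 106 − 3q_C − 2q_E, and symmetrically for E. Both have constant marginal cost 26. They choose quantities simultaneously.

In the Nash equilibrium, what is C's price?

56

Firm C's profit: π = q_C(106 − 3q_C − 2q_E) − 26q_C.
∂π/∂q_C = 80 − 6q_C − 2q_E = 0 ⇒ q_C = 40/3 − (1/3)q_E.
The game is symmetric, so in equilibrium q_E = q_C: the reaction function gives (4/3)q_C = 40/3, hence q_C = 10.
P_C = 106 − 3·10 − 2·10 = 56.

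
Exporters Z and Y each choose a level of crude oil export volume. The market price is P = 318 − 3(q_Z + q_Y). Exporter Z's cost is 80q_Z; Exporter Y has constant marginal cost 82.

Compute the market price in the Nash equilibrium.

Exporter Z's profit: π = q_Z(318 − 3(q_Z + q_Y)) − 80q_Z.
∂π/∂q_Z = 238 − 6q_Z − 3q_Y = 0, so q_Z = 119/3 − 0.5q_Y.
By the same steps for Y: q_Y = 118/3 − 0.5q_Z.
Plugging q_Y into Z's best response: q_Z = 119/3 − 0.5(118/3 − 0.5q_Z) ⇒ 0.75q_Z = 20, so q_Z = 80/3.
Then q_Y = 118/3 − 0.5·(80/3) = 26.
Equilibrium price: P = 318 − 3·(158/3) = 160.

160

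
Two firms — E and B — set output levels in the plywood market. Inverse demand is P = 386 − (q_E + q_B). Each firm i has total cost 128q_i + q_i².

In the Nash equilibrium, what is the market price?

Firm E's profit: π = q_E(386 − (q_E + q_B)) − 128q_E − q_E².
∂π/∂q_E = 258 − 4q_E − q_B = 0, so q_E = 64.5 − 0.25q_B.
The game is symmetric, so in equilibrium q_B = q_E: the reaction function gives 1.25q_E = 64.5, hence q_E = 51.6.
Equilibrium price: P = 386 − 103.2 = 282.8.

282.8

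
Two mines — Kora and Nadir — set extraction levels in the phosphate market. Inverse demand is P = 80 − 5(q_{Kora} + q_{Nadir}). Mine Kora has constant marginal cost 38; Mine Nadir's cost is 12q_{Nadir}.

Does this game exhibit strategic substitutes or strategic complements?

strategic substitutes

Mine Kora's profit: π = q_{Kora}(80 − 5(q_{Kora} + q_{Nadir})) − 38q_{Kora}.
∂π/∂q_{Kora} = 42 − 10q_{Kora} − 5q_{Nadir} = 0, so q_{Kora} = 4.2 − 0.5q_{Nadir}.
The best-response slope dq_{Kora}/dq_{Nadir} = −0.5 < 0: the reaction function is downward-sloping, so the choices are strategic substitutes.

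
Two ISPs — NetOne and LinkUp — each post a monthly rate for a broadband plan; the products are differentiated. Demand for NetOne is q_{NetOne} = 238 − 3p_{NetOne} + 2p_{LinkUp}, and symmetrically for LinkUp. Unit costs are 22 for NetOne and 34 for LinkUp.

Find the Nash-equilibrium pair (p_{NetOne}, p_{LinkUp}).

NetOne's profit: π = (p_{NetOne} − 22)(238 − 3p_{NetOne} + 2p_{LinkUp}).
∂π/∂p_{NetOne} = 304 − 6p_{NetOne} + 2p_{LinkUp} = 0 ⇒ p_{NetOne} = 152/3 + (1/3)p_{LinkUp}.
Similarly p_{LinkUp} = 170/3 + (1/3)p_{NetOne}.
Solving the two reaction functions simultaneously: (1 − (1/3)(1/3))p_{NetOne} = 152/3 + (1/3)·(170/3), so (8/9)p_{NetOne} = 626/9 and p_{NetOne} = 78.25.
Then p_{LinkUp} = 170/3 + (1/3)·78.25 = 82.75.

78.25, 82.75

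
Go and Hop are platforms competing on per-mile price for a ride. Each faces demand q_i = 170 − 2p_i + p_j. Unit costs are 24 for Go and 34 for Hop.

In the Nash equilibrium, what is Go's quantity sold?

Go's profit: π = (p_{Go} − 24)(170 − 2p_{Go} + p_{Hop}).
∂π/∂p_{Go} = 218 − 4p_{Go} + p_{Hop} = 0 ⇒ p_{Go} = 54.5 + 0.25p_{Hop}.
Similarly p_{Hop} = 59.5 + 0.25p_{Go}.
Plugging p_{Hop} into Go's best response: p_{Go} = 54.5 + 0.25(59.5 + 0.25p_{Go}) ⇒ 0.9375p_{Go} = 69.375, so p_{Go} = 74.
Then p_{Hop} = 59.5 + 0.25·74 = 78.
q_{Go} = 170 − 2·74 + 78 = 100.

100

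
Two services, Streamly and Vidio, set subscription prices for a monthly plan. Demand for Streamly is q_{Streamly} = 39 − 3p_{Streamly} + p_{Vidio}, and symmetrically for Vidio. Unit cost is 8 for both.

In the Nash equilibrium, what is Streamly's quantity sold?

Streamly's profit: π = (p_{Streamly} − 8)(39 − 3p_{Streamly} + p_{Vidio}).
∂π/∂p_{Streamly} = 63 − 6p_{Streamly} + p_{Vidio} = 0 ⇒ p_{Streamly} = 10.5 + (1/6)p_{Vidio}.
The game is symmetric, so in equilibrium p_{Vidio} = p_{Streamly}: the reaction function gives (5/6)p_{Streamly} = 10.5, hence p_{Streamly} = 12.6.
q_{Streamly} = 39 − 3·12.6 + 12.6 = 13.8.

13.8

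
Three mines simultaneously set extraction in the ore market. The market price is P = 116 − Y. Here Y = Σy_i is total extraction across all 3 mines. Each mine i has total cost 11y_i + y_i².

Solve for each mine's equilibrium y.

A representative mine's profit is π_i = y_i(116 − Y) − 11y_i − y_i², with Y = y_i + Σ_{j≠i} y_j.
First-order condition: 105 − 4y_i − Σ_{j≠i} y_j = 0.
Imposing symmetry (y_j = y for all j) turns Σ_{j≠i} y_j into 2y, so 105 = 6y and y = 17.5.

17.5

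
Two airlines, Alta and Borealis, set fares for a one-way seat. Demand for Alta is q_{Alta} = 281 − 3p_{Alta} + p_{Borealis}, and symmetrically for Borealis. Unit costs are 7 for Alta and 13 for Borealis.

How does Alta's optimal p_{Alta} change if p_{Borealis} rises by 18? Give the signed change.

Alta's profit: π = (p_{Alta} − 7)(281 − 3p_{Alta} + p_{Borealis}).
∂π/∂p_{Alta} = 302 − 6p_{Alta} + p_{Borealis} = 0 ⇒ p_{Alta} = 151/3 + (1/6)p_{Borealis}.
The reaction-function slope is 1/6, so an 18-unit rise in p_{Borealis} moves p_{Alta} by 1/6 × 18 = 3. Alta's best response rises — the actions are strategic complements.

3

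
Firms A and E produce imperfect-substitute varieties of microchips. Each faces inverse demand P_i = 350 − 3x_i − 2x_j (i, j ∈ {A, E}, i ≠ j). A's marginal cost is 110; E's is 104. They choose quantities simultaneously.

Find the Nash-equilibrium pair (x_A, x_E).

Firm A's profit: π = x_A(350 − 3x_A − 2x_E) − 110x_A.
∂π/∂x_A = 240 − 6x_A − 2x_E = 0 ⇒ x_A = 40 − (1/3)x_E.
Similarly x_E = 41 − (1/3)x_A.
Plugging x_E into A's best response: x_A = 40 − (1/3)(41 − (1/3)x_A) ⇒ (8/9)x_A = 79/3, so x_A = 29.625.
Then x_E = 41 − (1/3)·29.625 = 31.125.

29.625, 31.125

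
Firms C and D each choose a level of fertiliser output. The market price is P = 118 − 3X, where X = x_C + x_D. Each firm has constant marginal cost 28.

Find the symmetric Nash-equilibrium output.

Firm C's profit: π = x_C(118 − 3(x_C + x_D)) − 28x_C.
∂π/∂x_C = 90 − 6x_C − 3x_D = 0, so x_C = 15 − 0.5x_D.
By symmetry x_D = x_C; substituting into the reaction function, 1.5x_C = 15 and x_C = 10.

10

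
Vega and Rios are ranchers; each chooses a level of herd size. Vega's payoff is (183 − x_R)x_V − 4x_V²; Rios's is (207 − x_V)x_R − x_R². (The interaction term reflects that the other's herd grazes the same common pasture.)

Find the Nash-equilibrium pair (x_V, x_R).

10.6, 98.2

Expanding Vega's payoff: 183x_V − x_Rx_V − 4x_V².
∂π/∂x_V = 183 − x_R − 8x_V = 0, so x_V = 22.875 − 0.125x_R.
Likewise for Rios: x_R = 103.5 − 0.5x_V.
Plugging x_R into Vega's best response: x_V = 22.875 − 0.125(103.5 − 0.5x_V) ⇒ 0.9375x_V = 9.9375, so x_V = 10.6.
Then x_R = 103.5 − 0.5·10.6 = 98.2.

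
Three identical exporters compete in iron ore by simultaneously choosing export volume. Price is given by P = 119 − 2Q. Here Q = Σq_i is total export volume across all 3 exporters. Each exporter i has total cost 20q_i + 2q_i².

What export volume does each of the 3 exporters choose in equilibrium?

A representative exporter's profit is π_i = q_i(119 − 2Q) − 20q_i − 2q_i², with Q = q_i + Σ_{j≠i} q_j.
First-order condition: 99 − 8q_i − 2Σ_{j≠i} q_j = 0.
In a symmetric equilibrium every exporter chooses the same q, so Σ_{j≠i} q_j = 2q. The condition becomes 99 − 12q = 0, giving q = 99/12 = 8.25.

8.25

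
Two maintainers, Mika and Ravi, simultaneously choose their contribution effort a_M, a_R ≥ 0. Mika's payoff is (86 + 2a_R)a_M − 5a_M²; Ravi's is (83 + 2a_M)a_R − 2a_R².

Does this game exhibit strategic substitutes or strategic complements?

Expanding Mika's payoff: 86a_M + 2a_Ra_M − 5a_M².
∂π/∂a_M = 86 + 2a_R − 10a_M = 0, so a_M = 8.6 + 0.2a_R.
The best-response slope da_M/da_R = 0.2 > 0: the reaction function is upward-sloping, so the choices are strategic complements.

strategic complements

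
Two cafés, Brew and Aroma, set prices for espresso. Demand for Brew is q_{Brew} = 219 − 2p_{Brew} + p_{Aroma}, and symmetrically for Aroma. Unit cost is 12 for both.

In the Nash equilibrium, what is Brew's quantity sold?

Brew's profit: π = (p_{Brew} − 12)(219 − 2p_{Brew} + p_{Aroma}).
∂π/∂p_{Brew} = 243 − 4p_{Brew} + p_{Aroma} = 0 ⇒ p_{Brew} = 60.75 + 0.25p_{Aroma}.
Setting p_{Brew} = p_{Aroma} in the reaction function: p_{Brew} = 60.75 + 0.25p_{Brew}, so p_{Brew} = 60.75 / 0.75 = 81.
q_{Brew} = 219 − 2·81 + 81 = 138.

138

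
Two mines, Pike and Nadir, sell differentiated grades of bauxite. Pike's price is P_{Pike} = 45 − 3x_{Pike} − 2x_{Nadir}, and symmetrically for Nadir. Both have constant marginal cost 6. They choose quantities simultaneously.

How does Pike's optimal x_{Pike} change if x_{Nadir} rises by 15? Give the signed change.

Mine Pike's profit: π = x_{Pike}(45 − 3x_{Pike} − 2x_{Nadir}) − 6x_{Pike}.
∂π/∂x_{Pike} = 39 − 6x_{Pike} − 2x_{Nadir} = 0 ⇒ x_{Pike} = 6.5 − (1/3)x_{Nadir}.
The reaction-function slope is −1/3, so a 15-unit rise in x_{Nadir} moves x_{Pike} by −1/3 × 15 = −5. Pike's best response falls — the actions are strategic substitutes.

-5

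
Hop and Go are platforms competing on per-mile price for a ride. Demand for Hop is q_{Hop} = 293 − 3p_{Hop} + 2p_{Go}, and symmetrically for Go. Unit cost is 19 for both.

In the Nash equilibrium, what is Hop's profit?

14076.75

Hop's profit: π = (p_{Hop} − 19)(293 − 3p_{Hop} + 2p_{Go}).
∂π/∂p_{Hop} = 350 − 6p_{Hop} + 2p_{Go} = 0 ⇒ p_{Hop} = 175/3 + (1/3)p_{Go}.
Setting p_{Hop} = p_{Go} in the reaction function: p_{Hop} = 175/3 + (1/3)p_{Hop}, so p_{Hop} = (175/3) / (2/3) = 87.5.
q_{Hop} = 293 − 3·87.5 + 2·87.5 = 205.5.
Profit = (87.5 − 19)·205.5 = 14076.75.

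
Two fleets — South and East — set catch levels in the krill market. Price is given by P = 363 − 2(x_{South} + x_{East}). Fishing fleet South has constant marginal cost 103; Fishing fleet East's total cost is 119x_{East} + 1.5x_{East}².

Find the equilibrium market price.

Fishing fleet South's profit: π = x_{South}(363 − 2(x_{South} + x_{East})) − 103x_{South}.
∂π/∂x_{South} = 260 − 4x_{South} − 2x_{East} = 0, so x_{South} = 65 − 0.5x_{East}.
For East: ∂π/∂x_{East} = 244 − 7x_{East} − 2x_{South} = 0 ⇒ x_{East} = 244/7 − (2/7)x_{South}.
Substituting the second reaction function into the first: x_{South} = 65 − 0.5(244/7 − (2/7)x_{South}), which gives (6/7)x_{South} = 333/7 ⇒ x_{South} = 55.5.
Then x_{East} = 244/7 − (2/7)·55.5 = 19.
Equilibrium price: P = 363 − 2·74.5 = 214.

214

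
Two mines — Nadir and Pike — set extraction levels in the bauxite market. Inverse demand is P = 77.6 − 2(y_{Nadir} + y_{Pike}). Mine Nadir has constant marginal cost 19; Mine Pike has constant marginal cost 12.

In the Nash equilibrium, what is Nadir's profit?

147.92

Mine Nadir's profit: π = y_{Nadir}(77.6 − 2(y_{Nadir} + y_{Pike})) − 19y_{Nadir}.
∂π/∂y_{Nadir} = 58.6 − 4y_{Nadir} − 2y_{Pike} = 0, so y_{Nadir} = 14.65 − 0.5y_{Pike}.
By the same steps for Pike: y_{Pike} = 16.4 − 0.5y_{Nadir}.
Substituting the second reaction function into the first: y_{Nadir} = 14.65 − 0.5(16.4 − 0.5y_{Nadir}), which gives 0.75y_{Nadir} = 6.45 ⇒ y_{Nadir} = 8.6.
Then y_{Pike} = 16.4 − 0.5·8.6 = 12.1.
Price P = 77.6 − 2·20.7 = 36.2.
Nadir's profit: (36.2 − 19)·8.6 = 147.92.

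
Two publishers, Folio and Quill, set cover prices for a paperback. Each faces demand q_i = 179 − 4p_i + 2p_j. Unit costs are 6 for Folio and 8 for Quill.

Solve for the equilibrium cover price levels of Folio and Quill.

Folio's profit: π = (p_{Folio} − 6)(179 − 4p_{Folio} + 2p_{Quill}).
∂π/∂p_{Folio} = 203 − 8p_{Folio} + 2p_{Quill} = 0 ⇒ p_{Folio} = 25.375 + 0.25p_{Quill}.
Similarly p_{Quill} = 26.375 + 0.25p_{Folio}.
Substituting the second reaction function into the first: p_{Folio} = 25.375 + 0.25(26.375 + 0.25p_{Folio}), which gives 0.9375p_{Folio} = 1023/32 ⇒ p_{Folio} = 34.1.
Then p_{Quill} = 26.375 + 0.25·34.1 = 34.9.

34.1, 34.9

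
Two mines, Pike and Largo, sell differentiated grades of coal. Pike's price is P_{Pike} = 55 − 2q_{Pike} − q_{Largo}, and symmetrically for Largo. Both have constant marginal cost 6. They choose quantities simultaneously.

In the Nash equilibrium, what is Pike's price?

Mine Pike's profit: π = q_{Pike}(55 − 2q_{Pike} − q_{Largo}) − 6q_{Pike}.
∂π/∂q_{Pike} = 49 − 4q_{Pike} − q_{Largo} = 0 ⇒ q_{Pike} = 12.25 − 0.25q_{Largo}.
Setting q_{Pike} = q_{Largo} in the reaction function: q_{Pike} = 12.25 − 0.25q_{Pike}, so q_{Pike} = 12.25 / 1.25 = 9.8.
P_{Pike} = 55 − 2·9.8 − 9.8 = 25.6.

25.6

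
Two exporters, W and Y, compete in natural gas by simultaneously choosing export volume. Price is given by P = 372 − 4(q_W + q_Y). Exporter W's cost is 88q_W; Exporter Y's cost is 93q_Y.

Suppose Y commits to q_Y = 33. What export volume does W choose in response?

Exporter W's profit: π = q_W(372 − 4(q_W + q_Y)) − 88q_W.
∂π/∂q_W = 284 − 8q_W − 4q_Y = 0, so q_W = 35.5 − 0.5q_Y.
At q_Y = 33: q_W = 35.5 − 0.5·33 = 19.

19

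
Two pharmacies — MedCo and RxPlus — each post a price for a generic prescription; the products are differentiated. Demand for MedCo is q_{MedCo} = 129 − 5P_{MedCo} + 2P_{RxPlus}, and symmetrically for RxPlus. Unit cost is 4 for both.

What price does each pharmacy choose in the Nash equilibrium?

18.625

MedCo's profit: π = (P_{MedCo} − 4)(129 − 5P_{MedCo} + 2P_{RxPlus}).
∂π/∂P_{MedCo} = 149 − 10P_{MedCo} + 2P_{RxPlus} = 0 ⇒ P_{MedCo} = 14.9 + 0.2P_{RxPlus}.
Setting P_{MedCo} = P_{RxPlus} in the reaction function: P_{MedCo} = 14.9 + 0.2P_{MedCo}, so P_{MedCo} = 14.9 / 0.8 = 18.625.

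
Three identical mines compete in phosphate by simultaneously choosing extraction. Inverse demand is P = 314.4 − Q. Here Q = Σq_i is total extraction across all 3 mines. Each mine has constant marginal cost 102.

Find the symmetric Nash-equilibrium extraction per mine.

A representative mine's profit is π_i = q_i(314.4 − Q) − 102q_i, with Q = q_i + Σ_{j≠i} q_j.
First-order condition: 212.4 − 2q_i − Σ_{j≠i} q_j = 0.
With identical mines, set every q_j = q: then 212.4 − 2q − 2q = 0, i.e. q = 212.4/4 = 53.1.

53.1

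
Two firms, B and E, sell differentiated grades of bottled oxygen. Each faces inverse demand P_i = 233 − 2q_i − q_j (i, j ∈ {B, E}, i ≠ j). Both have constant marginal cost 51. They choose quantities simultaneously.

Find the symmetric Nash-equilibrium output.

Firm B's profit: π = q_B(233 − 2q_B − q_E) − 51q_B.
∂π/∂q_B = 182 − 4q_B − q_E = 0 ⇒ q_B = 45.5 − 0.25q_E.
Setting q_B = q_E in the reaction function: q_B = 45.5 − 0.25q_B, so q_B = 45.5 / 1.25 = 36.4.

36.4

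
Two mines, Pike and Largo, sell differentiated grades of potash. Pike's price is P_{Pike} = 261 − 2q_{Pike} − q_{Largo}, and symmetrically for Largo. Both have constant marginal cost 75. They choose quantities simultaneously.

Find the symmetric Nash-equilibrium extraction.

Mine Pike's profit: π = q_{Pike}(261 − 2q_{Pike} − q_{Largo}) − 75q_{Pike}.
∂π/∂q_{Pike} = 186 − 4q_{Pike} − q_{Largo} = 0 ⇒ q_{Pike} = 46.5 − 0.25q_{Largo}.
By symmetry q_{Largo} = q_{Pike}; substituting into the reaction function, 1.25q_{Pike} = 46.5 and q_{Pike} = 37.2.

37.2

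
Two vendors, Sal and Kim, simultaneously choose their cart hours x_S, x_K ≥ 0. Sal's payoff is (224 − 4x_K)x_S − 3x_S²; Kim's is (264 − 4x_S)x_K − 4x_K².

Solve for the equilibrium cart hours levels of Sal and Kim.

23, 21.5

Expanding Sal's payoff: 224x_S − 4x_Kx_S − 3x_S².
∂π/∂x_S = 224 − 4x_K − 6x_S = 0, so x_S = 112/3 − (2/3)x_K.
Likewise for Kim: x_K = 33 − 0.5x_S.
Substituting the second reaction function into the first: x_S = 112/3 − (2/3)(33 − 0.5x_S), which gives (2/3)x_S = 46/3 ⇒ x_S = 23.
Then x_K = 33 − 0.5·23 = 21.5.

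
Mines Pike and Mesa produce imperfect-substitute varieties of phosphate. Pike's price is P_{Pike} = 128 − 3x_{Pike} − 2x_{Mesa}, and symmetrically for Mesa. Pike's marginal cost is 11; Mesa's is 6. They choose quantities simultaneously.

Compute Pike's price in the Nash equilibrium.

53.9375

Mine Pike's profit: π = x_{Pike}(128 − 3x_{Pike} − 2x_{Mesa}) − 11x_{Pike}.
∂π/∂x_{Pike} = 117 − 6x_{Pike} − 2x_{Mesa} = 0 ⇒ x_{Pike} = 19.5 − (1/3)x_{Mesa}.
Similarly x_{Mesa} = 61/3 − (1/3)x_{Pike}.
Plugging x_{Mesa} into Pike's best response: x_{Pike} = 19.5 − (1/3)(61/3 − (1/3)x_{Pike}) ⇒ (8/9)x_{Pike} = 229/18, so x_{Pike} = 14.3125.
Then x_{Mesa} = 61/3 − (1/3)·14.3125 = 15.5625.
P_{Pike} = 128 − 3·14.3125 − 2·15.5625 = 53.9375.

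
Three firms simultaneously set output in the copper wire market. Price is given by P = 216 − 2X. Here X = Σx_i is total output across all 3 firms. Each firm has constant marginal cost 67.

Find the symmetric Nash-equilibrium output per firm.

A representative firm's profit is π_i = x_i(216 − 2X) − 67x_i, with X = x_i + Σ_{j≠i} x_j.
First-order condition: 149 − 4x_i − 2Σ_{j≠i} x_j = 0.
With identical firms, set every x_j = x: then 149 − 4x − 4x = 0, i.e. x = 149/8 = 18.625.

18.625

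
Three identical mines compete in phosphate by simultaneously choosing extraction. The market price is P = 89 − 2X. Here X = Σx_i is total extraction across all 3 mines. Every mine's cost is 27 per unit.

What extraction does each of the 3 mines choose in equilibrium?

7.75

A representative mine's profit is π_i = x_i(89 − 2X) − 27x_i, with X = x_i + Σ_{j≠i} x_j.
First-order condition: 62 − 4x_i − 2Σ_{j≠i} x_j = 0.
With identical mines, set every x_j = x: then 62 − 4x − 4x = 0, i.e. x = 62/8 = 7.75.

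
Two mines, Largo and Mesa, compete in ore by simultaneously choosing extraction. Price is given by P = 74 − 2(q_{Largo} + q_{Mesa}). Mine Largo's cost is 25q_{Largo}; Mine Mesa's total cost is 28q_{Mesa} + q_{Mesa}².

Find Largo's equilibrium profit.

204.02

Mine Largo's profit: π = q_{Largo}(74 − 2(q_{Largo} + q_{Mesa})) − 25q_{Largo}.
∂π/∂q_{Largo} = 49 − 4q_{Largo} − 2q_{Mesa} = 0, so q_{Largo} = 12.25 − 0.5q_{Mesa}.
For Mesa: ∂π/∂q_{Mesa} = 46 − 6q_{Mesa} − 2q_{Largo} = 0 ⇒ q_{Mesa} = 23/3 − (1/3)q_{Largo}.
Plugging q_{Mesa} into Largo's best response: q_{Largo} = 12.25 − 0.5(23/3 − (1/3)q_{Largo}) ⇒ (5/6)q_{Largo} = 101/12, so q_{Largo} = 10.1.
Then q_{Mesa} = 23/3 − (1/3)·10.1 = 4.3.
Price P = 74 − 2·14.4 = 45.2.
Largo's profit: (45.2 − 25)·10.1 = 204.02.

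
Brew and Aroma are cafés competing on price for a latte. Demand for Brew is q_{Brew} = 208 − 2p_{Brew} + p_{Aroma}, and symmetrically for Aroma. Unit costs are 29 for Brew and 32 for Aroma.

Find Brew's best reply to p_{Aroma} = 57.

80.75

Brew's profit: π = (p_{Brew} − 29)(208 − 2p_{Brew} + p_{Aroma}).
∂π/∂p_{Brew} = 266 − 4p_{Brew} + p_{Aroma} = 0 ⇒ p_{Brew} = 66.5 + 0.25p_{Aroma}.
At p_{Aroma} = 57: p_{Brew} = 66.5 + 0.25·57 = 80.75.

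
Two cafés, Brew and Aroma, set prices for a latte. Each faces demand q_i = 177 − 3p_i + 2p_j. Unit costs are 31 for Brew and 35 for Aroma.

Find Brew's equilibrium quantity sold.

Brew's profit: π = (p_{Brew} − 31)(177 − 3p_{Brew} + 2p_{Aroma}).
∂π/∂p_{Brew} = 270 − 6p_{Brew} + 2p_{Aroma} = 0 ⇒ p_{Brew} = 45 + (1/3)p_{Aroma}.
Similarly p_{Aroma} = 47 + (1/3)p_{Brew}.
Substituting the second reaction function into the first: p_{Brew} = 45 + (1/3)(47 + (1/3)p_{Brew}), which gives (8/9)p_{Brew} = 182/3 ⇒ p_{Brew} = 68.25.
Then p_{Aroma} = 47 + (1/3)·68.25 = 69.75.
q_{Brew} = 177 − 3·68.25 + 2·69.75 = 111.75.

111.75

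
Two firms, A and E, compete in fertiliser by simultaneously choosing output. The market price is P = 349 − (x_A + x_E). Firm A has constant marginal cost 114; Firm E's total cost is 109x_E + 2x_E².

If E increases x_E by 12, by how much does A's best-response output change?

Firm A's profit: π = x_A(349 − (x_A + x_E)) − 114x_A.
∂π/∂x_A = 235 − 2x_A − x_E = 0, so x_A = 117.5 − 0.5x_E.
The reaction-function slope is −0.5, so a 12-unit rise in x_E moves x_A by −0.5 × 12 = −6. A's best response falls — the actions are strategic substitutes.

-6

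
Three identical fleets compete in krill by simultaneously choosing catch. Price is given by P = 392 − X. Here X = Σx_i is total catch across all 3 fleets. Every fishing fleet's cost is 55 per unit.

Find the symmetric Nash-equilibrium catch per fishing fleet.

A representative fishing fleet's profit is π_i = x_i(392 − X) − 55x_i, with X = x_i + Σ_{j≠i} x_j.
First-order condition: 337 − 2x_i − Σ_{j≠i} x_j = 0.
With identical fishing fleets, set every x_j = x: then 337 − 2x − 2x = 0, i.e. x = 337/4 = 84.25.

84.25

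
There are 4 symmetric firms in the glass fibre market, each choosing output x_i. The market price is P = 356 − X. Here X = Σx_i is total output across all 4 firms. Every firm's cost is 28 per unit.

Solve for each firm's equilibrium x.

A representative firm's profit is π_i = x_i(356 − X) − 28x_i, with X = x_i + Σ_{j≠i} x_j.
First-order condition: 328 − 2x_i − Σ_{j≠i} x_j = 0.
Imposing symmetry (x_j = x for all j) turns Σ_{j≠i} x_j into 3x, so 328 = 5x and x = 65.6.

65.6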